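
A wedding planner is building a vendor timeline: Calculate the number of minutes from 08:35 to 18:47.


Start time: 08:35 = 515 minutes from midnight
End time: 18:47 = 1127 minutes from midnight
Difference: 1127 - 515 = 612 minutes
That is 10 hours and 12 minutes

612


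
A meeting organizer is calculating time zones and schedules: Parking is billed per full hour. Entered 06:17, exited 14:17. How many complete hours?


Start: 06:17
End: 14:17
Hour difference: 14 - 6 = 8 hours
Minute difference: 17 - 17 = 0 minutes
Total minutes: 480
Complete hours: 480 / 60 = 8 (remainder 0)

8


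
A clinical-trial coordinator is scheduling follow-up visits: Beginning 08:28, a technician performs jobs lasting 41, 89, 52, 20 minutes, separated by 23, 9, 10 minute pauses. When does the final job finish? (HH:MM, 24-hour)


Start: 08:28 = 508 min from midnight
  after task 1 (41 min): 09:09
  after break (23 min): 09:32
  after task 2 (89 min): 11:01
  after break (9 min): 11:10
  after task 3 (52 min): 12:02
  after break (10 min): 12:12
  after task 4 (20 min): 12:32
Total elapsed: 244 minutes
End time: 12:32

12:32


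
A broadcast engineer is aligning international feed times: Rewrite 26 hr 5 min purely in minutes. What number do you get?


Hours: 26
Extra minutes: 5
Minutes per hour: 60
Hours to minutes: 26 x 60 = 1560
Total: 1560 + 5 = 1565

1565


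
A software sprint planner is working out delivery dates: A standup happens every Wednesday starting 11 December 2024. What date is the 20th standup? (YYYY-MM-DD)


First occurrence: 2024-12-11 (occurrence 1)
Each occurrence is 7 days after the previous.
Occurrence 20 is 19 weeks after the first.
19 weeks = 133 days
2024-12-11 + 133 days = 2025-04-23

2025-04-23


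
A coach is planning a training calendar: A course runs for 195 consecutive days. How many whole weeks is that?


Total days: 195
Days per week: 7
Division: 195 / 7 = 27 remainder 6
Complete weeks: 27
Remaining days: 6

27


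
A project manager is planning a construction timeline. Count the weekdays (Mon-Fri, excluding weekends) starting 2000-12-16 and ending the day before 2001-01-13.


Start: 2000-12-16 (Saturday)
End (exclusive): 2001-01-13 (Saturday)
Total calendar days: 28
Full weeks: 28 // 7 = 4 -> 20 weekdays
Remaining 0 days starting on Saturday:
Total business days: 20 + 0 = 20

20


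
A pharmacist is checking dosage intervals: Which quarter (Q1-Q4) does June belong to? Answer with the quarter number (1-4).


Month: June (month 6)
Q1: January-March (months 1-3)
Q2: April-June (months 4-6)
Q3: July-September (months 7-9)
Q4: October-December (months 10-12)
Month 6 falls in Q2

2


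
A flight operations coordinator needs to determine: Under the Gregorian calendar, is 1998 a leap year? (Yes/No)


Year: 1998
Divisible by 4? 1998 / 4 = 499.5 -> No
Not divisible by 4, so NOT a leap year

No


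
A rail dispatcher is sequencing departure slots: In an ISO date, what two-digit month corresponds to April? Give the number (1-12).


Calendar month order:
3. March
4. April <--
5. May
April is month number 4

4


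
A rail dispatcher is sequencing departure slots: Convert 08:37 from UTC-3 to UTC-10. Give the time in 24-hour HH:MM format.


Local time: 08:37 at UTC-3 (offset -3h)
Target zone: UTC-10 (offset -10h)
Difference: -10 - (-3) = -7 hours
Calculation: 8 + (-7) = 1
Result: 01:37

01:37


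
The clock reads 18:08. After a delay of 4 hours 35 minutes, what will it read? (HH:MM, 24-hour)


Start time: 18:08
Adding: 4 hours 35 minutes
Minutes: 8 + 35 = 43
Hours: 18 + 4 + 0 = 22
Result: 22:43

22:43


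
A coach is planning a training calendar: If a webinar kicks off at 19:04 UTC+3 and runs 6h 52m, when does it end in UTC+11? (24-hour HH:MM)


Start: 19:04 in UTC+3
Step 1 - add duration:
  minutes: 4 + 52 = 56
  hours: 19 + 6 + 0 = 25
  end in UTC+3: 01:56
Step 2 - convert UTC+3 -> UTC+11:
  offset difference: 11 - (3) = 8 hours
  1 + (8) = 9 -> mod 24 = 9
Result: 09:56 in UTC+11

09:56


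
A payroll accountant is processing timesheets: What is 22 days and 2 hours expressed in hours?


Days: 22
Extra hours: 2
Hours per day: 24
Days to hours: 22 x 24 = 528
Total: 528 + 2 = 530

530


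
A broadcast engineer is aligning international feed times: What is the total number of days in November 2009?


Month: November
Year: 2009
November is a 30-day month
Total: 30 days

30


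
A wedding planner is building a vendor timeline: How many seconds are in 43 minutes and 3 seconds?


Minutes: 43
Seconds: 3
Convert minutes to seconds: 43 x 60 = 2580
Add remaining seconds: 2580 + 3 = 2583

2583


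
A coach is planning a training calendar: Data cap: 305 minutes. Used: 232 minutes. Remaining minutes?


Total budget: 305 minutes
Time used: 232 minutes
Remaining: 305 - 232 = 73 minutes
Percent used: 76.1%
Percent remaining: 23.9%

73


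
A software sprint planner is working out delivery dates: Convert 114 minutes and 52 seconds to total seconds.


Minutes: 114
Extra seconds: 52
Seconds per minute: 60
Minutes to seconds: 114 x 60 = 6840
Total: 6840 + 52 = 6892

6892


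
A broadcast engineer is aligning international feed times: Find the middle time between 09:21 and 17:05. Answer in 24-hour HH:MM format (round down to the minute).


Start time: 09:21 = 561 minutes from midnight
End time: 17:05 = 1025 minutes from midnight
Sum: 561 + 1025 = 1586
Midpoint: 1586 / 2 = 793 minutes
Convert: 793 / 60 = 13 hours, 13 minutes
Result: 13:13

13:13


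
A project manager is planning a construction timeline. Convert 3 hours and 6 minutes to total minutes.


Hours: 3
Minutes: 6
Convert hours to minutes: 3 x 60 = 180
Add remaining minutes: 180 + 6 = 186

186


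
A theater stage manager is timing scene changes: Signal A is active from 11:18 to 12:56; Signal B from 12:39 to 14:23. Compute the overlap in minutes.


Interval A: [678, 776] minutes from midnight
Interval B: [759, 863] minutes from midnight
Overlap start = max(678, 759) = 759
Overlap end = min(776, 863) = 776
Overlap = 776 - 759 = 17 minutes

17


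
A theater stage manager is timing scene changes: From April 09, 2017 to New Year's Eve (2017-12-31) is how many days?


Start: April 09, 2017
End: December 31, 2017
Days left in April: 21
May: 31
June: 30
July: 31
August: 31
... plus remaining months
Sum of remaining months: 245
Total: 21 + 245 = 266

266


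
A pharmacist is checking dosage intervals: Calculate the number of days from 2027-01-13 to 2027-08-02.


Start date: 2027-01-13
End date: 2027-08-02
Jan 2027: +19 days
Feb 2027: +28 days
Mar 2027: +31 days
... (5 more months)
Total: 201 days

201


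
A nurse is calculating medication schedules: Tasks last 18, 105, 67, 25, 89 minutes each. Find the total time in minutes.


Durations: 18, 105, 67, 25, 89
Running sum: 18
+ 105 = 123
+ 67 = 190
+ 25 = 215
+ 89 = 304
Total duration: 304 minutes
That is 5 hours and 4 minutes

304


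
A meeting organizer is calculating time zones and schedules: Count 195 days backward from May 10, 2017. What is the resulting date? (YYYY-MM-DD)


Start: 2017-05-10
Subtracting 195 days
Days already passed in May: 10
After going back through May: 185 more days to subtract
April 2017: 30 days, 155 remaining
March 2017: 31 days, 124 remaining
February 2017: 28 days, 96 remaining
January 2017: 31 days, 65 remaining
Result: 2016-10-27

2016-10-27


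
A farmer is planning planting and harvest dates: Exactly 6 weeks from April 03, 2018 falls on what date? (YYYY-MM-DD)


Start: 2018-04-03
Weeks to add: 6
Convert to days: 6 x 7 = 42 days
Add 42 days to 2018-04-03
Result: 2018-05-15

2018-05-15


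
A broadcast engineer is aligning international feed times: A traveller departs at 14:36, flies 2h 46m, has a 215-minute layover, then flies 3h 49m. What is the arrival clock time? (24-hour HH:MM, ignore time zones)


Depart: 14:36
Leg 1: +166 min -> 17:22
Layover: +215 min -> 20:57
Leg 2: +229 min -> 00:46
Total travel: 610 minutes = 10h 10m
Arrival: 00:46

00:46


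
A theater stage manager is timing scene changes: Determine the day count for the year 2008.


Year: 2008
Check leap year rules:
Divisible by 4? Yes
Divisible by 100? No
2008 is a leap year
Days: 366

366


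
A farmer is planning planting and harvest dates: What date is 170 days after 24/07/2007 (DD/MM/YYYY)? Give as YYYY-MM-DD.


Start: 2007-07-24
Adding 170 days
Days remaining in July: 7
After July: 163 days still to add
August 2007: 31 days, 132 remaining
September 2007: 30 days, 102 remaining
October 2007: 31 days, 71 remaining
November 2007: 30 days, 41 remaining
Result: 2008-01-10

2008-01-10


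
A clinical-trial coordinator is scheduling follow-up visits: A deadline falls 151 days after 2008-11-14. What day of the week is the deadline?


Start: 2008-11-14 (Friday)
Step 1 - find target date: add 151 days
  2008-11-14 + 151 days = 2009-04-14
Step 2 - day of week:
  151 mod 7 = 4
  Friday + 4 days -> Tuesday
Result: Tuesday (2009-04-14)

Tuesday


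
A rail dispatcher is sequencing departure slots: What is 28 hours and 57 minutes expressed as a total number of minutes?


Hours: 28
Minutes: 57
Convert hours to minutes: 28 x 60 = 1680
Add remaining minutes: 1680 + 57 = 1737

1737


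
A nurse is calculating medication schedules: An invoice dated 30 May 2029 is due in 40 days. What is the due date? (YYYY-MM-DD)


Start: 2029-05-30
Adding 40 days
Days remaining in May: 1
After May: 39 days still to add
June 2029: 30 days, 9 remaining
July 2029 has 31 days, need 9
Result: 2029-07-09

2029-07-09


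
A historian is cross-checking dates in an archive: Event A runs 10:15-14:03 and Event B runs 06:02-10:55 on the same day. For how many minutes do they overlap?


Interval A: [615, 843] minutes from midnight
Interval B: [362, 655] minutes from midnight
Overlap start = max(615, 362) = 615
Overlap end = min(843, 655) = 655
Overlap = 655 - 615 = 40 minutes

40


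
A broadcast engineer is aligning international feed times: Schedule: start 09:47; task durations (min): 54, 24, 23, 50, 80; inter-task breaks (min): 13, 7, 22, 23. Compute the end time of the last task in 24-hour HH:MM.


Start: 09:47 = 587 min from midnight
  after task 1 (54 min): 10:41
  after break (13 min): 10:54
  after task 2 (24 min): 11:18
  after break (7 min): 11:25
  after task 3 (23 min): 11:48
  after break (22 min): 12:10
  after task 4 (50 min): 13:00
  after break (23 min): 13:23
  after task 5 (80 min): 14:43
Total elapsed: 296 minutes
End time: 14:43

14:43


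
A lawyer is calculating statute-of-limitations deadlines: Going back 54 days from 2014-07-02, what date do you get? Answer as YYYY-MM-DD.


Start: 2014-07-02
Subtracting 54 days
Days already passed in July: 2
After going back through July: 52 more days to subtract
June 2014: 30 days, 22 remaining
May 2014 has 31 days, need 22
Result: 2014-05-09

2014-05-09


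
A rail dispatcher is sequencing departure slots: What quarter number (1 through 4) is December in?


Month: December (month 12)
Q1: January-March (months 1-3)
Q2: April-June (months 4-6)
Q3: July-September (months 7-9)
Q4: October-December (months 10-12)
Month 12 falls in Q4

4


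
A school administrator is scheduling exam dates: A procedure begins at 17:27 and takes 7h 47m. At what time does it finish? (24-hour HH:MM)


Start time: 17:27
Adding: 7 hours 47 minutes
Minutes: 27 + 47 = 74
Minute overflow: 74 >= 60, so carry 1 hour, minutes = 14
Hours: 17 + 7 + 1 = 25
Hour wraparound: 25 mod 24 = 1
Result: 01:14

01:14


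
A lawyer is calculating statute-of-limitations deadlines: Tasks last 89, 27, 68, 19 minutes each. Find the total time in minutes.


Durations: 89, 27, 68, 19
Running sum: 89
+ 27 = 116
+ 68 = 184
+ 19 = 203
Total duration: 203 minutes
That is 3 hours and 23 minutes

203


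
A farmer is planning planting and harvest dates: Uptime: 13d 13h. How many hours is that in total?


Days: 13
Extra hours: 13
Hours per day: 24
Days to hours: 13 x 24 = 312
Total: 312 + 13 = 325

325


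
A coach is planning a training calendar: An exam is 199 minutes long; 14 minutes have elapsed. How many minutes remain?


Total budget: 199 minutes
Time used: 14 minutes
Remaining: 199 - 14 = 185 minutes
Percent used: 7.0%
Percent remaining: 93.0%

185


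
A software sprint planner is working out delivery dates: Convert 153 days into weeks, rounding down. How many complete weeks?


Total days: 153
Days per week: 7
Division: 153 / 7 = 21 remainder 6
Complete weeks: 21
Remaining days: 6

21


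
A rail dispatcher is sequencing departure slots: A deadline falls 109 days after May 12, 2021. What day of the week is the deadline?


Start: 2021-05-12 (Wednesday)
Step 1 - find target date: add 109 days
  2021-05-12 + 109 days = 2021-08-29
Step 2 - day of week:
  109 mod 7 = 4
  Wednesday + 4 days -> Sunday
Result: Sunday (2021-08-29)

Sunday


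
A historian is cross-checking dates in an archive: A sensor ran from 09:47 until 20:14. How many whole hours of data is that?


Start: 09:47
End: 20:14
Hour difference: 20 - 9 = 11 hours
Minute difference: 14 - 47 = -33 minutes
Total minutes: 627
Complete hours: 627 / 60 = 10 (remainder 27)

10


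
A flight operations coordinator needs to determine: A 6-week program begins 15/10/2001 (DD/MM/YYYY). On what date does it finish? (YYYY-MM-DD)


Start: 2001-10-15
Weeks to add: 6
Convert to days: 6 x 7 = 42 days
Add 42 days to 2001-10-15
Result: 2001-11-26

2001-11-26


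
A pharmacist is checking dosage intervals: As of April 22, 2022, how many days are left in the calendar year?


Start: April 22, 2022
End: December 31, 2022
Days left in April: 8
May: 31
June: 30
July: 31
August: 31
... plus remaining months
Sum of remaining months: 245
Total: 8 + 245 = 253

253


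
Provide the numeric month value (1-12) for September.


Calendar month order:
8. August
9. September <--
10. October
September is month number 9

9


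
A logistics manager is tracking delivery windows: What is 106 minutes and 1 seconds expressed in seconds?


Minutes: 106
Extra seconds: 1
Seconds per minute: 60
Minutes to seconds: 106 x 60 = 6360
Total: 6360 + 1 = 6361

6361


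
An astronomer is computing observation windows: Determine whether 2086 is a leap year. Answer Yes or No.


Year: 2086
Divisible by 4? 2086 / 4 = 521.5 -> No
Not divisible by 4, so NOT a leap year

No


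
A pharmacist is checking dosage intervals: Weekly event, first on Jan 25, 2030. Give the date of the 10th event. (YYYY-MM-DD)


First occurrence: 2030-01-25 (occurrence 1)
Each occurrence is 7 days after the previous.
Occurrence 10 is 9 weeks after the first.
9 weeks = 63 days
2030-01-25 + 63 days = 2030-03-29

2030-03-29


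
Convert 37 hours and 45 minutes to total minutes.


Hours: 37
Extra minutes: 45
Minutes per hour: 60
Hours to minutes: 37 x 60 = 2220
Total: 2220 + 45 = 2265

2265


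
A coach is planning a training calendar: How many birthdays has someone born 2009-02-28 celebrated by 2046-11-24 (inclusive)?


Birth: 2009-02-28
Reference: 2046-11-24
Year difference: 2046 - 2009 = 37
Has birthday (02-28) occurred by 11-24? Yes
Age in full years: 37

37


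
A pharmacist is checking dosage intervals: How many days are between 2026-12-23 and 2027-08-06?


Start date: 2026-12-23
End date: 2027-08-06
Dec 2026: +9 days
Jan 2027: +31 days
Feb 2027: +28 days
... (6 more months)
Total: 226 days

226


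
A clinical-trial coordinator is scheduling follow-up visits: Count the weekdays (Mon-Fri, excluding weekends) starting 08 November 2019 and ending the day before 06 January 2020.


Start: 2019-11-08 (Friday)
End (exclusive): 2020-01-06 (Monday)
Total calendar days: 59
Full weeks: 59 // 7 = 8 -> 40 weekdays
Remaining 3 days starting on Friday:
  Fri(w), Sat(-), Sun(-) -> 1 weekdays
Total business days: 40 + 1 = 41

41


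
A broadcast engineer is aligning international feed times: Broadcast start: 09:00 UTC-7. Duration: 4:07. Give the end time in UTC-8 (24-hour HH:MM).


Start: 09:00 in UTC-7
Step 1 - add duration:
  minutes: 0 + 7 = 7
  hours: 9 + 4 + 0 = 13
  end in UTC-7: 13:07
Step 2 - convert UTC-7 -> UTC-8:
  offset difference: -8 - (-7) = -1 hours
  13 + (-1) = 12 -> mod 24 = 12
Result: 12:07 in UTC-8

12:07


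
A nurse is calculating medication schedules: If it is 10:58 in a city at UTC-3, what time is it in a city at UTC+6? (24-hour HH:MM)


Local time: 10:58 at UTC-3 (offset -3h)
Target zone: UTC+6 (offset 6h)
Difference: 6 - (-3) = 9 hours
Calculation: 10 + (9) = 19
Result: 19:58

19:58


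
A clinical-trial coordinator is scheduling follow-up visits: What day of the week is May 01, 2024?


Date: 2024-05-01
January 1, 2024 is a Monday
Day of year: 122
Offset from Jan 1: 121 days
121 mod 7 = 2
Result: Wednesday

Wednesday


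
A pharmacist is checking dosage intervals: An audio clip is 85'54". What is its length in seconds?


Minutes: 85
Seconds: 54
Convert minutes to seconds: 85 x 60 = 5100
Add remaining seconds: 5100 + 54 = 5154

5154


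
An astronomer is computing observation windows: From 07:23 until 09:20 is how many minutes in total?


Start time: 07:23 = 443 minutes from midnight
End time: 09:20 = 560 minutes from midnight
Difference: 560 - 443 = 117 minutes
That is 1 hours and 57 minutes

117


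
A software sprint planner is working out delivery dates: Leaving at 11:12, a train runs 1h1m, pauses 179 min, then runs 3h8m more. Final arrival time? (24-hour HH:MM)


Depart: 11:12
Leg 1: +61 min -> 12:13
Layover: +179 min -> 15:12
Leg 2: +188 min -> 18:20
Total travel: 428 minutes = 7h 8m
Arrival: 18:20

18:20


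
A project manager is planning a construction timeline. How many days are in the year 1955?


Year: 1955
Check leap year rules:
Divisible by 4? No
1955 is not a leap year
Days: 365

365


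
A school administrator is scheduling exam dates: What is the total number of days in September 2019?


Month: September
Year: 2019
September is a 30-day month
Total: 30 days

30


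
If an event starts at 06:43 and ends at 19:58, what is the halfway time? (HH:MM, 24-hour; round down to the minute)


Start time: 06:43 = 403 minutes from midnight
End time: 19:58 = 1198 minutes from midnight
Sum: 403 + 1198 = 1601
Midpoint: 1601 / 2 = 800 minutes
Convert: 800 / 60 = 13 hours, 20 minutes
Result: 13:20

13:20


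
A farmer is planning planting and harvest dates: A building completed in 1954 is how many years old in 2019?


Birth year: 1954
Current year: 2019
Age = current year - birth year
Age = 2019 - 1954 = 65

65


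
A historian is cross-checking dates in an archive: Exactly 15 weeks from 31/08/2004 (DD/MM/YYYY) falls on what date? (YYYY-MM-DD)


Start: 2004-08-31
Weeks to add: 15
Convert to days: 15 x 7 = 105 days
Add 105 days to 2004-08-31
Result: 2004-12-14

2004-12-14


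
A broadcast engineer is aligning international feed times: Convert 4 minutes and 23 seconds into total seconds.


Minutes: 4
Seconds: 23
Convert minutes to seconds: 4 x 60 = 240
Add remaining seconds: 240 + 23 = 263

263


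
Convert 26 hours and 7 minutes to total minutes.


Hours: 26
Minutes: 7
Convert hours to minutes: 26 x 60 = 1560
Add remaining minutes: 1560 + 7 = 1567

1567


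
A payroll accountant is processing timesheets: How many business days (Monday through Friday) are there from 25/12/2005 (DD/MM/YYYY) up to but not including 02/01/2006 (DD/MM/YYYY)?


Start: 2005-12-25 (Sunday)
End (exclusive): 2006-01-02 (Monday)
Total calendar days: 8
Full weeks: 8 // 7 = 1 -> 5 weekdays
Remaining 1 days starting on Sunday:
  Sun(-) -> 0 weekdays
Total business days: 5 + 0 = 5

5


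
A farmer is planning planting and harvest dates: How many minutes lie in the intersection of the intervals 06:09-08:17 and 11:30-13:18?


Interval A: [369, 497] minutes from midnight
Interval B: [690, 798] minutes from midnight
Overlap start = max(369, 690) = 690
Overlap end = min(497, 798) = 497
End <= start, so the intervals do not overlap: 0 minutes

0


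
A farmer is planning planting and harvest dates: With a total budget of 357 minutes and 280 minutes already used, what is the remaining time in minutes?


Total budget: 357 minutes
Time used: 280 minutes
Remaining: 357 - 280 = 77 minutes
Percent used: 78.4%
Percent remaining: 21.6%

77


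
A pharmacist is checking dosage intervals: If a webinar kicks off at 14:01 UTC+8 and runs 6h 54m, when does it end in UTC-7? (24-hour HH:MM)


Start: 14:01 in UTC+8
Step 1 - add duration:
  minutes: 1 + 54 = 55
  hours: 14 + 6 + 0 = 20
  end in UTC+8: 20:55
Step 2 - convert UTC+8 -> UTC-7:
  offset difference: -7 - (8) = -15 hours
  20 + (-15) = 5 -> mod 24 = 5
Result: 05:55 in UTC-7

05:55


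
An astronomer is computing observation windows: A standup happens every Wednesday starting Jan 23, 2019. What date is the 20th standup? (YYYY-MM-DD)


First occurrence: 2019-01-23 (occurrence 1)
Each occurrence is 7 days after the previous.
Occurrence 20 is 19 weeks after the first.
19 weeks = 133 days
2019-01-23 + 133 days = 2019-06-05

2019-06-05


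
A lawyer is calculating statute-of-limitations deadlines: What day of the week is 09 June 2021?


Date: 2021-06-09
January 1, 2021 is a Friday
Day of year: 160
Offset from Jan 1: 159 days
159 mod 7 = 5
Result: Wednesday

Wednesday


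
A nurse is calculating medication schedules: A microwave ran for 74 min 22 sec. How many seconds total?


Minutes: 74
Extra seconds: 22
Seconds per minute: 60
Minutes to seconds: 74 x 60 = 4440
Total: 4440 + 22 = 4462

4462


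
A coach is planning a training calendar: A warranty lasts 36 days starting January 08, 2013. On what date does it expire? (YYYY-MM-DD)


Start: 2013-01-08
Adding 36 days
Days remaining in January: 23
After January: 13 days still to add
February 2013 has 28 days, need 13
Result: 2013-02-13

2013-02-13


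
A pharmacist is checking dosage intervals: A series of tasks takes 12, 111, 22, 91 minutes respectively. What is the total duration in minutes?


Durations: 12, 111, 22, 91
Running sum: 12
+ 111 = 123
+ 22 = 145
+ 91 = 236
Total duration: 236 minutes
That is 3 hours and 56 minutes

236


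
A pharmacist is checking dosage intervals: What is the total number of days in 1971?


Year: 1971
Check leap year rules:
Divisible by 4? No
1971 is not a leap year
Days: 365

365


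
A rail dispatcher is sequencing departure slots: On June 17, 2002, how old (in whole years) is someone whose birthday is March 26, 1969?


Birth: 1969-03-26
Reference: 2002-06-17
Year difference: 2002 - 1969 = 33
Has birthday (03-26) occurred by 06-17? Yes
Age in full years: 33

33


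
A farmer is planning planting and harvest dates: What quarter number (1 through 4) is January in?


Month: January (month 1)
Q1: January-March (months 1-3)
Q2: April-June (months 4-6)
Q3: July-September (months 7-9)
Q4: October-December (months 10-12)
Month 1 falls in Q1

1


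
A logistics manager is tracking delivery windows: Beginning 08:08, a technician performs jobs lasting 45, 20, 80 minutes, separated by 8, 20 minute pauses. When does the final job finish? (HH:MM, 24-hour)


Start: 08:08 = 488 min from midnight
  after task 1 (45 min): 08:53
  after break (8 min): 09:01
  after task 2 (20 min): 09:21
  after break (20 min): 09:41
  after task 3 (80 min): 11:01
Total elapsed: 173 minutes
End time: 11:01

11:01


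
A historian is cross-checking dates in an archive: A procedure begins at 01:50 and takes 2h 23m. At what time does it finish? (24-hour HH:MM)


Start time: 01:50
Adding: 2 hours 23 minutes
Minutes: 50 + 23 = 73
Minute overflow: 73 >= 60, so carry 1 hour, minutes = 13
Hours: 1 + 2 + 1 = 4
Result: 04:13

04:13


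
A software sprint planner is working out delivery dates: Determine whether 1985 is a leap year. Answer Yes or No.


Year: 1985
Divisible by 4? 1985 / 4 = 496.25 -> No
Not divisible by 4, so NOT a leap year

No


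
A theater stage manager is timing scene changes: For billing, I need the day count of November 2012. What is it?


Month: November
Year: 2012
November is a 30-day month
Total: 30 days

30


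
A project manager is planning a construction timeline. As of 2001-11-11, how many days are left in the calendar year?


Start: November 11, 2001
End: December 31, 2001
Days left in November: 19
December: 31
Sum of remaining months: 31
Total: 19 + 31 = 50

50


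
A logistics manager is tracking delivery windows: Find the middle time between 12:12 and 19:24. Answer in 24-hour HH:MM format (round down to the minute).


Start time: 12:12 = 732 minutes from midnight
End time: 19:24 = 1164 minutes from midnight
Sum: 732 + 1164 = 1896
Midpoint: 1896 / 2 = 948 minutes
Convert: 948 / 60 = 15 hours, 48 minutes
Result: 15:48

15:48


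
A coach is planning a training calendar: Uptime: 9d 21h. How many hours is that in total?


Days: 9
Extra hours: 21
Hours per day: 24
Days to hours: 9 x 24 = 216
Total: 216 + 21 = 237

237


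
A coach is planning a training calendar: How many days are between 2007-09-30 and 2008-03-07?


Start date: 2007-09-30
End date: 2008-03-07
Sep 2007: +1 days
Oct 2007: +31 days
Nov 2007: +30 days
... (4 more months)
Total: 159 days

159


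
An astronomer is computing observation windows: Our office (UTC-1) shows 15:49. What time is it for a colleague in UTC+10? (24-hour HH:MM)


Local time: 15:49 at UTC-1 (offset -1h)
Target zone: UTC+10 (offset 10h)
Difference: 10 - (-1) = 11 hours
Calculation: 15 + (11) = 26
Wraparound: (26) mod 24 = 2
Result: 02:49

02:49


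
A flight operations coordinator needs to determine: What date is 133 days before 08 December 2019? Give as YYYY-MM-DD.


Start: 2019-12-08
Subtracting 133 days
Days already passed in December: 8
After going back through December: 125 more days to subtract
November 2019: 30 days, 95 remaining
October 2019: 31 days, 64 remaining
September 2019: 30 days, 34 remaining
August 2019: 31 days, 3 remaining
Result: 2019-07-28

2019-07-28


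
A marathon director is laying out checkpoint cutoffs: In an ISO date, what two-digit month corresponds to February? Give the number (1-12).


Calendar month order:
1. January
2. February <--
3. March
February is month number 2

2


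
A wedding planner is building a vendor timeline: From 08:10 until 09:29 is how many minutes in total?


Start time: 08:10 = 490 minutes from midnight
End time: 09:29 = 569 minutes from midnight
Difference: 569 - 490 = 79 minutes
That is 1 hours and 19 minutes

79


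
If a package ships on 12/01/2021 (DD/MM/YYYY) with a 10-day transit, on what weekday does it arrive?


Start: 2021-01-12 (Tuesday)
Step 1 - find target date: add 10 days
  2021-01-12 + 10 days = 2021-01-22
Step 2 - day of week:
  10 mod 7 = 3
  Tuesday + 3 days -> Friday
Result: Friday (2021-01-22)

Friday


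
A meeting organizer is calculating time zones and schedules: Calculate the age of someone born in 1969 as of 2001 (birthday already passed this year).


Birth year: 1969
Current year: 2001
Age = current year - birth year
Age = 2001 - 1969 = 32

32


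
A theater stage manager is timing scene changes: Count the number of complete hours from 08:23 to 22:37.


Start: 08:23
End: 22:37
Hour difference: 22 - 8 = 14 hours
Minute difference: 37 - 23 = 14 minutes
Total minutes: 854
Complete hours: 854 / 60 = 14 (remainder 14)

14


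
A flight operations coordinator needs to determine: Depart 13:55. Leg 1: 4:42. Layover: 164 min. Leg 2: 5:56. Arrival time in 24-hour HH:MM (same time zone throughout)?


Depart: 13:55
Leg 1: +282 min -> 18:37
Layover: +164 min -> 21:21
Leg 2: +356 min -> 03:17
Total travel: 802 minutes = 13h 22m
Arrival: 03:17

03:17


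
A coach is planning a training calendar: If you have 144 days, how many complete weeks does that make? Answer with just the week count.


Total days: 144
Days per week: 7
Division: 144 / 7 = 20 remainder 4
Complete weeks: 20
Remaining days: 4

20


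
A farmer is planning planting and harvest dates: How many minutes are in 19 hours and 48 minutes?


Hours: 19
Extra minutes: 48
Minutes per hour: 60
Hours to minutes: 19 x 60 = 1140
Total: 1140 + 48 = 1188

1188


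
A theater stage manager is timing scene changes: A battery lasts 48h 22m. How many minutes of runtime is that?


Hours: 48
Extra minutes: 22
Minutes per hour: 60
Hours to minutes: 48 x 60 = 2880
Total: 2880 + 22 = 2902

2902


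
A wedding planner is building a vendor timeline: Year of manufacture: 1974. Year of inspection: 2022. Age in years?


Birth year: 1974
Current year: 2022
Age = current year - birth year
Age = 2022 - 1974 = 48

48


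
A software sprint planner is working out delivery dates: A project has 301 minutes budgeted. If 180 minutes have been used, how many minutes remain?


Total budget: 301 minutes
Time used: 180 minutes
Remaining: 301 - 180 = 121 minutes
Percent used: 59.8%
Percent remaining: 40.2%

121


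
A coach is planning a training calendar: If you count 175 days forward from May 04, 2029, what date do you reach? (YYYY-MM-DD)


Start: 2029-05-04
Adding 175 days
Days remaining in May: 27
After May: 148 days still to add
June 2029: 30 days, 118 remaining
July 2029: 31 days, 87 remaining
August 2029: 31 days, 56 remaining
September 2029: 30 days, 26 remaining
Result: 2029-10-26

2029-10-26


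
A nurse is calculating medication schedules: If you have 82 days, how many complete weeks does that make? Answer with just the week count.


Total days: 82
Days per week: 7
Division: 82 / 7 = 11 remainder 5
Complete weeks: 11
Remaining days: 5

11


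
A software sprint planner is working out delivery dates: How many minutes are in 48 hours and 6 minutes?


Hours: 48
Minutes: 6
Convert hours to minutes: 48 x 60 = 2880
Add remaining minutes: 2880 + 6 = 2886

2886


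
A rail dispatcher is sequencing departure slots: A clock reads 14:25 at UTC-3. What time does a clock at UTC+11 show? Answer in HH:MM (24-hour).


Local time: 14:25 at UTC-3 (offset -3h)
Target zone: UTC+11 (offset 11h)
Difference: 11 - (-3) = 14 hours
Calculation: 14 + (14) = 28
Wraparound: (28) mod 24 = 4
Result: 04:25

04:25


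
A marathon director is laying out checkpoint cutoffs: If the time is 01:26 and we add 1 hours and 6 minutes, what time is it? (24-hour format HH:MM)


Start time: 01:26
Adding: 1 hours 6 minutes
Minutes: 26 + 6 = 32
Hours: 1 + 1 + 0 = 2
Result: 02:32

02:32


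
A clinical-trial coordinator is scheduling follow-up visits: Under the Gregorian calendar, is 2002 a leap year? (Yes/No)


Year: 2002
Divisible by 4? 2002 / 4 = 500.5 -> No
Not divisible by 4, so NOT a leap year

No


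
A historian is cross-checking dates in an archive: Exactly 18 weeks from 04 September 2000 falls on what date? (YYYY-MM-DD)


Start: 2000-09-04
Weeks to add: 18
Convert to days: 18 x 7 = 126 days
Add 126 days to 2000-09-04
Result: 2001-01-08

2001-01-08


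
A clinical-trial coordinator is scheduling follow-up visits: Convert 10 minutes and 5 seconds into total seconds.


Minutes: 10
Seconds: 5
Convert minutes to seconds: 10 x 60 = 600
Add remaining seconds: 600 + 5 = 605

605


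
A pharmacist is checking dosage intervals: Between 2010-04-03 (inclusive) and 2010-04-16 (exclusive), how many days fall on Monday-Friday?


Start: 2010-04-03 (Saturday)
End (exclusive): 2010-04-16 (Friday)
Total calendar days: 13
Full weeks: 13 // 7 = 1 -> 5 weekdays
Remaining 6 days starting on Saturday:
  Sat(-), Sun(-), Mon(w), Tue(w), Wed(w), Thu(w) -> 4 weekdays
Total business days: 5 + 4 = 9

9


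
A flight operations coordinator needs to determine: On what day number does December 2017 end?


Month: December
Year: 2017
December is a 31-day month
Total: 31 days

31


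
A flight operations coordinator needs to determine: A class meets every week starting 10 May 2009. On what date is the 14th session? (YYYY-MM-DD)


First occurrence: 2009-05-10 (occurrence 1)
Each occurrence is 7 days after the previous.
Occurrence 14 is 13 weeks after the first.
13 weeks = 91 days
2009-05-10 + 91 days = 2009-08-09

2009-08-09


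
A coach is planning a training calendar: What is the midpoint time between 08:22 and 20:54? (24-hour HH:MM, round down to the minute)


Start time: 08:22 = 502 minutes from midnight
End time: 20:54 = 1254 minutes from midnight
Sum: 502 + 1254 = 1756
Midpoint: 1756 / 2 = 878 minutes
Convert: 878 / 60 = 14 hours, 38 minutes
Result: 14:38

14:38


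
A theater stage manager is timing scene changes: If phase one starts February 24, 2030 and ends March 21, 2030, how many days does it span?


Start date: 2030-02-24
End date: 2030-03-21
Feb 2030: +5 days
Mar 2030: +20 days
Total: 25 days

25


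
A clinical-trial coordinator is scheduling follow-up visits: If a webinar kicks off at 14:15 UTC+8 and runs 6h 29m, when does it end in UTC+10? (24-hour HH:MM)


Start: 14:15 in UTC+8
Step 1 - add duration:
  minutes: 15 + 29 = 44
  hours: 14 + 6 + 0 = 20
  end in UTC+8: 20:44
Step 2 - convert UTC+8 -> UTC+10:
  offset difference: 10 - (8) = 2 hours
  20 + (2) = 22 -> mod 24 = 22
Result: 22:44 in UTC+10

22:44


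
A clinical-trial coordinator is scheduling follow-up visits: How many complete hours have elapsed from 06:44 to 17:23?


Start: 06:44
End: 17:23
Hour difference: 17 - 6 = 11 hours
Minute difference: 23 - 44 = -21 minutes
Total minutes: 639
Complete hours: 639 / 60 = 10 (remainder 39)

10


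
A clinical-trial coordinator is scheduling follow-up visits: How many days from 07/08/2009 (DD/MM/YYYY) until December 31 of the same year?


Start: August 07, 2009
End: December 31, 2009
Days left in August: 24
September: 30
October: 31
November: 30
December: 31
Sum of remaining months: 122
Total: 24 + 122 = 146

146


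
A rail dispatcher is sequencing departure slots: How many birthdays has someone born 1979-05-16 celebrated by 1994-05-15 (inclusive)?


Birth: 1979-05-16
Reference: 1994-05-15
Year difference: 1994 - 1979 = 15
Has birthday (05-16) occurred by 05-15? No
Birthday not yet reached this year -> subtract 1
Age in full years: 14

14


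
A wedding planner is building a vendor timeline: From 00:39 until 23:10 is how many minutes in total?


Start time: 00:39 = 39 minutes from midnight
End time: 23:10 = 1390 minutes from midnight
Difference: 1390 - 39 = 1351 minutes
That is 22 hours and 31 minutes

1351


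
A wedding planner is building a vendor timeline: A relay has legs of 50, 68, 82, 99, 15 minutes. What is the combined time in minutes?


Durations: 50, 68, 82, 99, 15
Running sum: 50
+ 68 = 118
+ 82 = 200
+ 99 = 299
+ 15 = 314
Total duration: 314 minutes
That is 5 hours and 14 minutes

314


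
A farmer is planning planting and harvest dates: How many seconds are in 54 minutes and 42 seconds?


Minutes: 54
Extra seconds: 42
Seconds per minute: 60
Minutes to seconds: 54 x 60 = 3240
Total: 3240 + 42 = 3282

3282


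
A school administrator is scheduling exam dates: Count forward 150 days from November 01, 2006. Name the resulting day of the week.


Start: 2006-11-01 (Wednesday)
Step 1 - find target date: add 150 days
  2006-11-01 + 150 days = 2007-03-31
Step 2 - day of week:
  150 mod 7 = 3
  Wednesday + 3 days -> Saturday
Result: Saturday (2007-03-31)

Saturday


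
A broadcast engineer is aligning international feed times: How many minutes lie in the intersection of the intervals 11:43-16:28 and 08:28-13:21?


Interval A: [703, 988] minutes from midnight
Interval B: [508, 801] minutes from midnight
Overlap start = max(703, 508) = 703
Overlap end = min(988, 801) = 801
Overlap = 801 - 703 = 98 minutes

98


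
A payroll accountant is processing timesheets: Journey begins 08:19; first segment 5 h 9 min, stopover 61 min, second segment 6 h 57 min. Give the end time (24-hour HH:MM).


Depart: 08:19
Leg 1: +309 min -> 13:28
Layover: +61 min -> 14:29
Leg 2: +417 min -> 21:26
Total travel: 787 minutes = 13h 7m
Arrival: 21:26

21:26


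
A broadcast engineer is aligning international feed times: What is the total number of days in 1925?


Year: 1925
Check leap year rules:
Divisible by 4? No
1925 is not a leap year
Days: 365

365


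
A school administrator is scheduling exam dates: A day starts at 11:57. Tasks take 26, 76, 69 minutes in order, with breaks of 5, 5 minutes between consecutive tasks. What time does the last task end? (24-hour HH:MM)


Start: 11:57 = 717 min from midnight
  after task 1 (26 min): 12:23
  after break (5 min): 12:28
  after task 2 (76 min): 13:44
  after break (5 min): 13:49
  after task 3 (69 min): 14:58
Total elapsed: 181 minutes
End time: 14:58

14:58


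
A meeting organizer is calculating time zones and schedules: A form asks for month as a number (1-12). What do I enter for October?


Calendar month order:
9. September
10. October <--
11. November
October is month number 10

10


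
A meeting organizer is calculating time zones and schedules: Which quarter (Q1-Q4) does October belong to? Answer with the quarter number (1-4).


Month: October (month 10)
Q1: January-March (months 1-3)
Q2: April-June (months 4-6)
Q3: July-September (months 7-9)
Q4: October-December (months 10-12)
Month 10 falls in Q4

4


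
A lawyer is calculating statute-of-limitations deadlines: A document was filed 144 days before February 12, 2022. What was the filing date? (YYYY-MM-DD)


Start: 2022-02-12
Subtracting 144 days
Days already passed in February: 12
After going back through February: 132 more days to subtract
January 2022: 31 days, 101 remaining
December 2021: 31 days, 70 remaining
November 2021: 30 days, 40 remaining
October 2021: 31 days, 9 remaining
Result: 2021-09-21

2021-09-21


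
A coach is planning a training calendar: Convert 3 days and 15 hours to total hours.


Days: 3
Extra hours: 15
Hours per day: 24
Days to hours: 3 x 24 = 72
Total: 72 + 15 = 87

87


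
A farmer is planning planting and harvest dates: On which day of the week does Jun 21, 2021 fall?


Date: 2021-06-21
January 1, 2021 is a Friday
Day of year: 172
Offset from Jan 1: 171 days
171 mod 7 = 3
Result: Monday

Monday


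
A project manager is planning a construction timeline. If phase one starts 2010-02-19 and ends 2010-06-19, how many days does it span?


Start date: 2010-02-19
End date: 2010-06-19
Feb 2010: +10 days
Mar 2010: +31 days
Apr 2010: +30 days
May 2010: +31 days
Jun 2010: +18 days
Total: 120 days

120


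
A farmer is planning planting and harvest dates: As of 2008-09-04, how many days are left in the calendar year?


Start: September 04, 2008
End: December 31, 2008
Days left in September: 26
October: 31
November: 30
December: 31
Sum of remaining months: 92
Total: 26 + 92 = 118

118


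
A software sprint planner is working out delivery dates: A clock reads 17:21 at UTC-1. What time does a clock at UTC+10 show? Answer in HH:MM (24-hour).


Local time: 17:21 at UTC-1 (offset -1h)
Target zone: UTC+10 (offset 10h)
Difference: 10 - (-1) = 11 hours
Calculation: 17 + (11) = 28
Wraparound: (28) mod 24 = 4
Result: 04:21

04:21


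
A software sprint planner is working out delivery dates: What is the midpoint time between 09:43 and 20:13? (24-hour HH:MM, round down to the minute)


Start time: 09:43 = 583 minutes from midnight
End time: 20:13 = 1213 minutes from midnight
Sum: 583 + 1213 = 1796
Midpoint: 1796 / 2 = 898 minutes
Convert: 898 / 60 = 14 hours, 58 minutes
Result: 14:58

14:58


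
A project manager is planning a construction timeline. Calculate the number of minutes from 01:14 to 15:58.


Start time: 01:14 = 74 minutes from midnight
End time: 15:58 = 958 minutes from midnight
Difference: 958 - 74 = 884 minutes
That is 14 hours and 44 minutes

884


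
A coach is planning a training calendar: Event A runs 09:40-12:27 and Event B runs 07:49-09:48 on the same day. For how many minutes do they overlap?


Interval A: [580, 747] minutes from midnight
Interval B: [469, 588] minutes from midnight
Overlap start = max(580, 469) = 580
Overlap end = min(747, 588) = 588
Overlap = 588 - 580 = 8 minutes

8
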